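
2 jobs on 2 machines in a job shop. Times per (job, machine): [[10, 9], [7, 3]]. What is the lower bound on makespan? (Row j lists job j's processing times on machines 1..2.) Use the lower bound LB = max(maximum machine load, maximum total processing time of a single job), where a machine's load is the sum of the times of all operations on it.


Machine loads:
  Machine 1: 10 + 7 = 17
  Machine 2: 9 + 3 = 12
Max machine load = 17
Job totals:
  Job 1: 19
  Job 2: 10
Max job total = 19
Lower bound = max(17, 19) = 19

19


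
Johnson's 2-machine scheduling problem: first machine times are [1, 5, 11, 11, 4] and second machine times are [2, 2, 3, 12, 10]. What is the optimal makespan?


Apply Johnson's rule:
  Group 1 (a <= b): [(1, 1, 2), (5, 4, 10), (4, 11, 12)]
  Group 2 (a > b): [(3, 11, 3), (2, 5, 2)]
Optimal job order: [1, 5, 4, 3, 2]
Schedule:
  Job 1: M1 done at 1, M2 done at 3
  Job 5: M1 done at 5, M2 done at 15
  Job 4: M1 done at 16, M2 done at 28
  Job 3: M1 done at 27, M2 done at 31
  Job 2: M1 done at 32, M2 done at 34
Makespan = 34

34


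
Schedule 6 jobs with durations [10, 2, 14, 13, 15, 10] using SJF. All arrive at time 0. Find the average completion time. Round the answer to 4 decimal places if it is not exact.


SJF order (ascending): [2, 10, 10, 13, 14, 15]
Completion times:
  Job 1: burst=2, C=2
  Job 2: burst=10, C=12
  Job 3: burst=10, C=22
  Job 4: burst=13, C=35
  Job 5: burst=14, C=49
  Job 6: burst=15, C=64
Average completion = 184/6 = 30.6667

30.6667


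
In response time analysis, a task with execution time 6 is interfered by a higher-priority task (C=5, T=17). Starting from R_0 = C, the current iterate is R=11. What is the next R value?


R_next = C + ceil(R_prev / T_hp) * C_hp
ceil(11 / 17) = ceil(0.6471) = 1
Interference = 1 * 5 = 5
R_next = 6 + 5 = 11
R_next = R_prev, so the iteration has converged (response time = 11).

11


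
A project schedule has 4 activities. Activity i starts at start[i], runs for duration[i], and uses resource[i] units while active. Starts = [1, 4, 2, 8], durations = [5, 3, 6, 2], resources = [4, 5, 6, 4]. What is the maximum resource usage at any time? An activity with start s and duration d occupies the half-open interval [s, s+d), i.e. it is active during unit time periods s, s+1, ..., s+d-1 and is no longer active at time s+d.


Each activity i is active on [start_i, start_i + duration_i).
Compute total resource usage per time slot:
  t=0: active resources = [], total = 0
  t=1: active resources = [4], total = 4
  t=2: active resources = [4, 6], total = 10
  t=3: active resources = [4, 6], total = 10
  t=4: active resources = [4, 5, 6], total = 15
  t=5: active resources = [4, 5, 6], total = 15
  t=6: active resources = [5, 6], total = 11
  t=7: active resources = [6], total = 6
  t=8: active resources = [4], total = 4
  t=9: active resources = [4], total = 4
Peak resource demand = 15

15


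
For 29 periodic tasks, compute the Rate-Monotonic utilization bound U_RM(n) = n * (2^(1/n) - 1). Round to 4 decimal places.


Compute 2^(1/29) = 1.0241895602
Subtract 1: 1.0241895602 - 1 = 0.0241895602
Multiply by n: 29 * 0.0241895602 = 0.7014972458
Round to 4 dp: 0.7015

0.7015


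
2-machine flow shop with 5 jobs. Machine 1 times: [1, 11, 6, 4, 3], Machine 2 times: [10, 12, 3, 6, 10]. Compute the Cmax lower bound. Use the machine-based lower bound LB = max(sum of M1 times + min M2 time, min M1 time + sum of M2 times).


LB1 = sum(M1 times) + min(M2 times) = 25 + 3 = 28
LB2 = min(M1 times) + sum(M2 times) = 1 + 41 = 42
Lower bound = max(LB1, LB2) = max(28, 42) = 42

42


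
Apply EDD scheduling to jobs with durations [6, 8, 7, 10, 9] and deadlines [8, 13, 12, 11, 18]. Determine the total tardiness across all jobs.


Sort by due date (EDD order): [(6, 8), (10, 11), (7, 12), (8, 13), (9, 18)]
Compute completion times and tardiness:
  Job 1: p=6, d=8, C=6, tardiness=max(0,6-8)=0
  Job 2: p=10, d=11, C=16, tardiness=max(0,16-11)=5
  Job 3: p=7, d=12, C=23, tardiness=max(0,23-12)=11
  Job 4: p=8, d=13, C=31, tardiness=max(0,31-13)=18
  Job 5: p=9, d=18, C=40, tardiness=max(0,40-18)=22
Total tardiness = 56

56


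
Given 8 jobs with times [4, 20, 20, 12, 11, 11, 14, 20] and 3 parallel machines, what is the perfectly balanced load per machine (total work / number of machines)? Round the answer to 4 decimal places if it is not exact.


Total processing time = 4 + 20 + 20 + 12 + 11 + 11 + 14 + 20 = 112
Number of machines = 3
Ideal balanced load = 112 / 3 = 37.3333

37.3333


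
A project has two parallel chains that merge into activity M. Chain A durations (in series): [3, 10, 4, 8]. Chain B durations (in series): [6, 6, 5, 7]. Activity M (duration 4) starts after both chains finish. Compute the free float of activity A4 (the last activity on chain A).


ES(A4) = sum of predecessors on chain A = 17
EF(A4) = ES + duration = 17 + 8 = 25
Successor of A4 is M. ES(M) = max(sum(A), sum(B)) = max(25, 24) = 25
Free float = ES(successor) - EF(current) = 25 - 25 = 0

0


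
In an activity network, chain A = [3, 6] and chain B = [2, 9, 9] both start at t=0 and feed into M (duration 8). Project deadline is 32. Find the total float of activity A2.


Forward pass: ES(A2) = sum of predecessors on chain A = 3
EF = ES + duration = 3 + 6 = 9
Backward pass: LF(M) = deadline = 32; LS(M) = 32 - 8 = 24
LF(A2) = LS(M) - sum(successors on chain A) = 24 - 0 = 24
LS = LF - duration = 24 - 6 = 18
Total float = LS - ES = 18 - 3 = 15

15


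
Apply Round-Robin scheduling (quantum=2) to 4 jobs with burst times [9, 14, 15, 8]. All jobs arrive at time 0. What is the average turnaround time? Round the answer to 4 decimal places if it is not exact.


Time quantum = 2
Execution trace:
  J1 runs 2 units, time = 2
  J2 runs 2 units, time = 4
  J3 runs 2 units, time = 6
  J4 runs 2 units, time = 8
  J1 runs 2 units, time = 10
  J2 runs 2 units, time = 12
  J3 runs 2 units, time = 14
  J4 runs 2 units, time = 16
  J1 runs 2 units, time = 18
  J2 runs 2 units, time = 20
  J3 runs 2 units, time = 22
  J4 runs 2 units, time = 24
  J1 runs 2 units, time = 26
  J2 runs 2 units, time = 28
  J3 runs 2 units, time = 30
  J4 runs 2 units, time = 32
  J1 runs 1 units, time = 33
  J2 runs 2 units, time = 35
  J3 runs 2 units, time = 37
  J2 runs 2 units, time = 39
  J3 runs 2 units, time = 41
  J2 runs 2 units, time = 43
  J3 runs 2 units, time = 45
  J3 runs 1 units, time = 46
Finish times: [33, 43, 46, 32]
Average turnaround = 154/4 = 38.5

38.5


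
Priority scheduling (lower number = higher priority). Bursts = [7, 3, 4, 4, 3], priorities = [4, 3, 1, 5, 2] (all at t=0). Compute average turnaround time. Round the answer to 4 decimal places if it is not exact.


Sort by priority (ascending = highest first):
Order: [(1, 4), (2, 3), (3, 3), (4, 7), (5, 4)]
Completion times:
  Priority 1, burst=4, C=4
  Priority 2, burst=3, C=7
  Priority 3, burst=3, C=10
  Priority 4, burst=7, C=17
  Priority 5, burst=4, C=21
Average turnaround = 59/5 = 11.8

11.8


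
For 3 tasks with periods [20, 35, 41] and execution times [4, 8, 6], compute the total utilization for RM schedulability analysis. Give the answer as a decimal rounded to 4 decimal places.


Compute individual utilizations (exact fractions):
  Task 1: C/T = 4/20 = 1/5 (approx. 0.2)
  Task 2: C/T = 8/35 (approx. 0.2286)
  Task 3: C/T = 6/41 (approx. 0.1463)
Total utilization U = 1/5 + 8/35 + 6/41 = 165/287
Rounded to 4 decimal places: U = 0.5749
RM (Liu & Layland) bound for 3 tasks = 0.779763; compare with U = 165/287 (approx. 0.574913)
U <= bound, so schedulable by RM sufficient condition.

0.5749


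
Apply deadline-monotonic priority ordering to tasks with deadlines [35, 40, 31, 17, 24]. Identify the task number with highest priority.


Sort tasks by relative deadline (ascending):
  Task 4: deadline = 17
  Task 5: deadline = 24
  Task 3: deadline = 31
  Task 1: deadline = 35
  Task 2: deadline = 40
Priority order (highest first): [4, 5, 3, 1, 2]
Highest priority task = 4

4


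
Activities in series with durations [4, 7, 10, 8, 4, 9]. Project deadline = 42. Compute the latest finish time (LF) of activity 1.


LF(activity 1) = deadline - sum of successor durations
Successors: activities 2 through 6 with durations [7, 10, 8, 4, 9]
Sum of successor durations = 38
LF = 42 - 38 = 4

4


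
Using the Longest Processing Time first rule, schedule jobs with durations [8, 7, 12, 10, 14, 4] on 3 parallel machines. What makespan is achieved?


Sort jobs in decreasing order (LPT): [14, 12, 10, 8, 7, 4]
Assign each job to the least loaded machine:
  Machine 1: jobs [14, 4], load = 18
  Machine 2: jobs [12, 7], load = 19
  Machine 3: jobs [10, 8], load = 18
Makespan = max load = 19

19


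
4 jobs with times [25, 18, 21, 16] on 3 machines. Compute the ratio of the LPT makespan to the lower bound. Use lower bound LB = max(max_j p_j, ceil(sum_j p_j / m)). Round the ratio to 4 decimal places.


LPT order: [25, 21, 18, 16]
Machine loads after assignment: [25, 21, 34]
LPT makespan = 34
Lower bound = max(max_job, ceil(total/3)) = max(25, 27) = 27
Ratio = 34 / 27 = 1.2593

1.2593


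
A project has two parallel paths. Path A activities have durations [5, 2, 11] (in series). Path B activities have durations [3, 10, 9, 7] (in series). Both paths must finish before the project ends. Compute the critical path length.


Path A total = 5 + 2 + 11 = 18
Path B total = 3 + 10 + 9 + 7 = 29
Critical path = longest path = max(18, 29) = 29

29


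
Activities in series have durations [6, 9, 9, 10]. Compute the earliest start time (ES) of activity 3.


Activity 3 starts after activities 1 through 2 complete.
Predecessor durations: [6, 9]
ES = 6 + 9 = 15

15


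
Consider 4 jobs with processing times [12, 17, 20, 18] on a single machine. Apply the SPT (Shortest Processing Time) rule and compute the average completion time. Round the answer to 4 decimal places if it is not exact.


Sort jobs by processing time (SPT order): [12, 17, 18, 20]
Compute completion times sequentially:
  Job 1: processing = 12, completes at 12
  Job 2: processing = 17, completes at 29
  Job 3: processing = 18, completes at 47
  Job 4: processing = 20, completes at 67
Sum of completion times = 155
Average completion time = 155/4 = 38.75

38.75


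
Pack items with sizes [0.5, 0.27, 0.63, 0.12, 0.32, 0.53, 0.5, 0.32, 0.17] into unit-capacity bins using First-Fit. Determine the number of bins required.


Place items sequentially using First-Fit:
  Item 0.5 -> new Bin 1
  Item 0.27 -> Bin 1 (now 0.77)
  Item 0.63 -> new Bin 2
  Item 0.12 -> Bin 1 (now 0.89)
  Item 0.32 -> Bin 2 (now 0.95)
  Item 0.53 -> new Bin 3
  Item 0.5 -> new Bin 4
  Item 0.32 -> Bin 3 (now 0.85)
  Item 0.17 -> Bin 4 (now 0.67)
Total bins used = 4

4


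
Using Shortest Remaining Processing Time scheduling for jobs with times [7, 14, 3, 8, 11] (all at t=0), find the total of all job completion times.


Since all jobs arrive at t=0, SRPT equals SPT ordering.
SPT order: [3, 7, 8, 11, 14]
Completion times:
  Job 1: p=3, C=3
  Job 2: p=7, C=10
  Job 3: p=8, C=18
  Job 4: p=11, C=29
  Job 5: p=14, C=43
Total completion time = 3 + 10 + 18 + 29 + 43 = 103

103


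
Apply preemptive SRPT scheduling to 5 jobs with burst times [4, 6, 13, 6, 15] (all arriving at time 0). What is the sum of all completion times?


Since all jobs arrive at t=0, SRPT equals SPT ordering.
SPT order: [4, 6, 6, 13, 15]
Completion times:
  Job 1: p=4, C=4
  Job 2: p=6, C=10
  Job 3: p=6, C=16
  Job 4: p=13, C=29
  Job 5: p=15, C=44
Total completion time = 4 + 10 + 16 + 29 + 44 = 103

103


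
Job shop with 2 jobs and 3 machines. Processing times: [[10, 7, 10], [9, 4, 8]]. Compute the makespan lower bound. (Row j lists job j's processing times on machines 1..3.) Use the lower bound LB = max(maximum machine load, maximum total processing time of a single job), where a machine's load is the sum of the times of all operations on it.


Machine loads:
  Machine 1: 10 + 9 = 19
  Machine 2: 7 + 4 = 11
  Machine 3: 10 + 8 = 18
Max machine load = 19
Job totals:
  Job 1: 27
  Job 2: 21
Max job total = 27
Lower bound = max(19, 27) = 27

27


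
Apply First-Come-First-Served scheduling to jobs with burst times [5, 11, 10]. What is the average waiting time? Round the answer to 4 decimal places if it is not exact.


FCFS order (as given): [5, 11, 10]
Waiting times:
  Job 1: wait = 0
  Job 2: wait = 5
  Job 3: wait = 16
Sum of waiting times = 21
Average waiting time = 21/3 = 7.0

7.0


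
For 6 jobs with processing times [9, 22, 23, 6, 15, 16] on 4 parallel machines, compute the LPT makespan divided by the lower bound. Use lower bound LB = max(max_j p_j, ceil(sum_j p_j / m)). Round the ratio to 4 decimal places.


LPT order: [23, 22, 16, 15, 9, 6]
Machine loads after assignment: [23, 22, 22, 24]
LPT makespan = 24
Lower bound = max(max_job, ceil(total/4)) = max(23, 23) = 23
Ratio = 24 / 23 = 1.0435

1.0435


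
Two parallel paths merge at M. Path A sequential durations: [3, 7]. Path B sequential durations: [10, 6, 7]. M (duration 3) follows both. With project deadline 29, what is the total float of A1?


Forward pass: ES(A1) = sum of predecessors on chain A = 0
EF = ES + duration = 0 + 3 = 3
Backward pass: LF(M) = deadline = 29; LS(M) = 29 - 3 = 26
LF(A1) = LS(M) - sum(successors on chain A) = 26 - 7 = 19
LS = LF - duration = 19 - 3 = 16
Total float = LS - ES = 16 - 0 = 16

16


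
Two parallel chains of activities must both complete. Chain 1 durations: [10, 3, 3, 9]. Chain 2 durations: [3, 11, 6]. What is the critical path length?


Path A total = 10 + 3 + 3 + 9 = 25
Path B total = 3 + 11 + 6 = 20
Critical path = longest path = max(25, 20) = 25

25


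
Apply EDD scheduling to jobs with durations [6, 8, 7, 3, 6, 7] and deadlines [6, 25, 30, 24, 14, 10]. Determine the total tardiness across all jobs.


Sort by due date (EDD order): [(6, 6), (7, 10), (6, 14), (3, 24), (8, 25), (7, 30)]
Compute completion times and tardiness:
  Job 1: p=6, d=6, C=6, tardiness=max(0,6-6)=0
  Job 2: p=7, d=10, C=13, tardiness=max(0,13-10)=3
  Job 3: p=6, d=14, C=19, tardiness=max(0,19-14)=5
  Job 4: p=3, d=24, C=22, tardiness=max(0,22-24)=0
  Job 5: p=8, d=25, C=30, tardiness=max(0,30-25)=5
  Job 6: p=7, d=30, C=37, tardiness=max(0,37-30)=7
Total tardiness = 20

20


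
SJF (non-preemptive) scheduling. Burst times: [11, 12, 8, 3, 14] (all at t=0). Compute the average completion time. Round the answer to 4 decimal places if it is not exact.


SJF order (ascending): [3, 8, 11, 12, 14]
Completion times:
  Job 1: burst=3, C=3
  Job 2: burst=8, C=11
  Job 3: burst=11, C=22
  Job 4: burst=12, C=34
  Job 5: burst=14, C=48
Average completion = 118/5 = 23.6

23.6


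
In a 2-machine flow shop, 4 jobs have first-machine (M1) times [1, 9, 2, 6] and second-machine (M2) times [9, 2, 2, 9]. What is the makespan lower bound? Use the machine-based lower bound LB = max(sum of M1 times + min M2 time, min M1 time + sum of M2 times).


LB1 = sum(M1 times) + min(M2 times) = 18 + 2 = 20
LB2 = min(M1 times) + sum(M2 times) = 1 + 22 = 23
Lower bound = max(LB1, LB2) = max(20, 23) = 23

23


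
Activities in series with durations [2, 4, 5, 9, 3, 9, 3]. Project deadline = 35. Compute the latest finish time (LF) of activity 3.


LF(activity 3) = deadline - sum of successor durations
Successors: activities 4 through 7 with durations [9, 3, 9, 3]
Sum of successor durations = 24
LF = 35 - 24 = 11

11


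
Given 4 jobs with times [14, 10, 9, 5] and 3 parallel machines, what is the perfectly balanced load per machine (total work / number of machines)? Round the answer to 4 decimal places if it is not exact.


Total processing time = 14 + 10 + 9 + 5 = 38
Number of machines = 3
Ideal balanced load = 38 / 3 = 12.6667

12.6667


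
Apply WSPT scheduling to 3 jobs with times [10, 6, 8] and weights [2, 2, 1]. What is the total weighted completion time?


Compute p/w ratios and sort ascending (WSPT): [(6, 2), (10, 2), (8, 1)]
Compute weighted completion times:
  Job (p=6,w=2): C=6, w*C=2*6=12
  Job (p=10,w=2): C=16, w*C=2*16=32
  Job (p=8,w=1): C=24, w*C=1*24=24
Total weighted completion time = 68

68


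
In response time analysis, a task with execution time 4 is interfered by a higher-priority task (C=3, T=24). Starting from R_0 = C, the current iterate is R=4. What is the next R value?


R_next = C + ceil(R_prev / T_hp) * C_hp
ceil(4 / 24) = ceil(0.1667) = 1
Interference = 1 * 3 = 3
R_next = 4 + 3 = 7

7


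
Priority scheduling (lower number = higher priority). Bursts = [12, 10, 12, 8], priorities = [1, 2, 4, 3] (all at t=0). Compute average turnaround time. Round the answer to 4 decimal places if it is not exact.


Sort by priority (ascending = highest first):
Order: [(1, 12), (2, 10), (3, 8), (4, 12)]
Completion times:
  Priority 1, burst=12, C=12
  Priority 2, burst=10, C=22
  Priority 3, burst=8, C=30
  Priority 4, burst=12, C=42
Average turnaround = 106/4 = 26.5

26.5


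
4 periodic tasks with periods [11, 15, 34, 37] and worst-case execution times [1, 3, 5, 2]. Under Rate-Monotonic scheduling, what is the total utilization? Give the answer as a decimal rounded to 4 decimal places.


Compute individual utilizations (exact fractions):
  Task 1: C/T = 1/11 (approx. 0.0909)
  Task 2: C/T = 3/15 = 1/5 (approx. 0.2)
  Task 3: C/T = 5/34 (approx. 0.1471)
  Task 4: C/T = 2/37 (approx. 0.0541)
Total utilization U = 1/11 + 1/5 + 5/34 + 2/37 = 34043/69190
Rounded to 4 decimal places: U = 0.4920
RM (Liu & Layland) bound for 4 tasks = 0.756828; compare with U = 34043/69190 (approx. 0.492022)
U <= bound, so schedulable by RM sufficient condition.

0.4920


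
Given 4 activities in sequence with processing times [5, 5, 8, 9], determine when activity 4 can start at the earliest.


Activity 4 starts after activities 1 through 3 complete.
Predecessor durations: [5, 5, 8]
ES = 5 + 5 + 8 = 18

18


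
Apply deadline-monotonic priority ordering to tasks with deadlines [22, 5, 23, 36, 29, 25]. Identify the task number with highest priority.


Sort tasks by relative deadline (ascending):
  Task 2: deadline = 5
  Task 1: deadline = 22
  Task 3: deadline = 23
  Task 6: deadline = 25
  Task 5: deadline = 29
  Task 4: deadline = 36
Priority order (highest first): [2, 1, 3, 6, 5, 4]
Highest priority task = 2

2


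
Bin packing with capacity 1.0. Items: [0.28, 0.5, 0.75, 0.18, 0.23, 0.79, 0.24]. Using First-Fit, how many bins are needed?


Place items sequentially using First-Fit:
  Item 0.28 -> new Bin 1
  Item 0.5 -> Bin 1 (now 0.78)
  Item 0.75 -> new Bin 2
  Item 0.18 -> Bin 1 (now 0.96)
  Item 0.23 -> Bin 2 (now 0.98)
  Item 0.79 -> new Bin 3
  Item 0.24 -> new Bin 4
Total bins used = 4

4


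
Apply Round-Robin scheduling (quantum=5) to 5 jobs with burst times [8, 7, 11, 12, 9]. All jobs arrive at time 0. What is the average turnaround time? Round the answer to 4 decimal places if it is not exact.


Time quantum = 5
Execution trace:
  J1 runs 5 units, time = 5
  J2 runs 5 units, time = 10
  J3 runs 5 units, time = 15
  J4 runs 5 units, time = 20
  J5 runs 5 units, time = 25
  J1 runs 3 units, time = 28
  J2 runs 2 units, time = 30
  J3 runs 5 units, time = 35
  J4 runs 5 units, time = 40
  J5 runs 4 units, time = 44
  J3 runs 1 units, time = 45
  J4 runs 2 units, time = 47
Finish times: [28, 30, 45, 47, 44]
Average turnaround = 194/5 = 38.8

38.8


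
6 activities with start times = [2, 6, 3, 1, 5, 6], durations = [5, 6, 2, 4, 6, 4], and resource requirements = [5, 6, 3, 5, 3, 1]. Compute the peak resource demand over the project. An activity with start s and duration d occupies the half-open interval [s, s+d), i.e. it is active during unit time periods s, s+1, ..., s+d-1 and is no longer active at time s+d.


Each activity i is active on [start_i, start_i + duration_i).
Compute total resource usage per time slot:
  t=0: active resources = [], total = 0
  t=1: active resources = [5], total = 5
  t=2: active resources = [5, 5], total = 10
  t=3: active resources = [5, 3, 5], total = 13
  t=4: active resources = [5, 3, 5], total = 13
  t=5: active resources = [5, 3], total = 8
  t=6: active resources = [5, 6, 3, 1], total = 15
  t=7: active resources = [6, 3, 1], total = 10
  t=8: active resources = [6, 3, 1], total = 10
  t=9: active resources = [6, 3, 1], total = 10
  t=10: active resources = [6, 3], total = 9
  t=11: active resources = [6], total = 6
Peak resource demand = 15

15


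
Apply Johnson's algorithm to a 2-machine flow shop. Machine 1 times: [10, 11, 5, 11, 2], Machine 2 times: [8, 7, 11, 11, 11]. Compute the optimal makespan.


Apply Johnson's rule:
  Group 1 (a <= b): [(5, 2, 11), (3, 5, 11), (4, 11, 11)]
  Group 2 (a > b): [(1, 10, 8), (2, 11, 7)]
Optimal job order: [5, 3, 4, 1, 2]
Schedule:
  Job 5: M1 done at 2, M2 done at 13
  Job 3: M1 done at 7, M2 done at 24
  Job 4: M1 done at 18, M2 done at 35
  Job 1: M1 done at 28, M2 done at 43
  Job 2: M1 done at 39, M2 done at 50
Makespan = 50

50


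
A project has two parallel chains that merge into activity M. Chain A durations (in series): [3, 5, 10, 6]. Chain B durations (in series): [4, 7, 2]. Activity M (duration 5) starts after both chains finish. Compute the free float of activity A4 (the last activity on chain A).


ES(A4) = sum of predecessors on chain A = 18
EF(A4) = ES + duration = 18 + 6 = 24
Successor of A4 is M. ES(M) = max(sum(A), sum(B)) = max(24, 13) = 24
Free float = ES(successor) - EF(current) = 24 - 24 = 0

0


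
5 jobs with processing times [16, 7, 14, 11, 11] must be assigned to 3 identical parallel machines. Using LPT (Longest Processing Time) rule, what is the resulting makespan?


Sort jobs in decreasing order (LPT): [16, 14, 11, 11, 7]
Assign each job to the least loaded machine:
  Machine 1: jobs [16], load = 16
  Machine 2: jobs [14, 7], load = 21
  Machine 3: jobs [11, 11], load = 22
Makespan = max load = 22

22


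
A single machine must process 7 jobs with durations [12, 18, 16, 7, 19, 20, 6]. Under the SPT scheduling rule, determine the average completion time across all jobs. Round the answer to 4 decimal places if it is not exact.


Sort jobs by processing time (SPT order): [6, 7, 12, 16, 18, 19, 20]
Compute completion times sequentially:
  Job 1: processing = 6, completes at 6
  Job 2: processing = 7, completes at 13
  Job 3: processing = 12, completes at 25
  Job 4: processing = 16, completes at 41
  Job 5: processing = 18, completes at 59
  Job 6: processing = 19, completes at 78
  Job 7: processing = 20, completes at 98
Sum of completion times = 320
Average completion time = 320/7 = 45.7143

45.7143


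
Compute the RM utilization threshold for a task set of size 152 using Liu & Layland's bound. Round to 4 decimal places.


Compute 2^(1/152) = 1.0045705923
Subtract 1: 1.0045705923 - 1 = 0.0045705923
Multiply by n: 152 * 0.0045705923 = 0.6947300296
Round to 4 dp: 0.6947

0.6947


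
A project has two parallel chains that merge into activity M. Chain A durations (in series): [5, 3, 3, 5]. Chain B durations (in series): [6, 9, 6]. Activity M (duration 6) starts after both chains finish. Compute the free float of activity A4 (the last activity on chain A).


ES(A4) = sum of predecessors on chain A = 11
EF(A4) = ES + duration = 11 + 5 = 16
Successor of A4 is M. ES(M) = max(sum(A), sum(B)) = max(16, 21) = 21
Free float = ES(successor) - EF(current) = 21 - 16 = 5

5


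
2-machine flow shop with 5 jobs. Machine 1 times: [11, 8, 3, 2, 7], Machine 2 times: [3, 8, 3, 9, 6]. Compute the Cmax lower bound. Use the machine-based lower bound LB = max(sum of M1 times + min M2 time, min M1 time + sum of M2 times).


LB1 = sum(M1 times) + min(M2 times) = 31 + 3 = 34
LB2 = min(M1 times) + sum(M2 times) = 2 + 29 = 31
Lower bound = max(LB1, LB2) = max(34, 31) = 34

34


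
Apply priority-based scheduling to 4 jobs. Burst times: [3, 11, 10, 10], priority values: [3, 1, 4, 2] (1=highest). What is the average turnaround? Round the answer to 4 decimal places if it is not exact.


Sort by priority (ascending = highest first):
Order: [(1, 11), (2, 10), (3, 3), (4, 10)]
Completion times:
  Priority 1, burst=11, C=11
  Priority 2, burst=10, C=21
  Priority 3, burst=3, C=24
  Priority 4, burst=10, C=34
Average turnaround = 90/4 = 22.5

22.5


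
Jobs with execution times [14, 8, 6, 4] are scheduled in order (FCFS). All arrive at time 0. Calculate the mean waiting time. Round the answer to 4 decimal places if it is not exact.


FCFS order (as given): [14, 8, 6, 4]
Waiting times:
  Job 1: wait = 0
  Job 2: wait = 14
  Job 3: wait = 22
  Job 4: wait = 28
Sum of waiting times = 64
Average waiting time = 64/4 = 16.0

16.0


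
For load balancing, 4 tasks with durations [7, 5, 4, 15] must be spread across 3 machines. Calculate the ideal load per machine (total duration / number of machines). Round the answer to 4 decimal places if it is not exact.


Total processing time = 7 + 5 + 4 + 15 = 31
Number of machines = 3
Ideal balanced load = 31 / 3 = 10.3333

10.3333


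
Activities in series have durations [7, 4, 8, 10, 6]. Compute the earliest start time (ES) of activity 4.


Activity 4 starts after activities 1 through 3 complete.
Predecessor durations: [7, 4, 8]
ES = 7 + 4 + 8 = 19

19


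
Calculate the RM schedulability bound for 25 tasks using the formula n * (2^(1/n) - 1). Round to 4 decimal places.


Compute 2^(1/25) = 1.0281138267
Subtract 1: 1.0281138267 - 1 = 0.0281138267
Multiply by n: 25 * 0.0281138267 = 0.7028456675
Round to 4 dp: 0.7028

0.7028


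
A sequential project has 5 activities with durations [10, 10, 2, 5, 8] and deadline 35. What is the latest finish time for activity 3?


LF(activity 3) = deadline - sum of successor durations
Successors: activities 4 through 5 with durations [5, 8]
Sum of successor durations = 13
LF = 35 - 13 = 22

22


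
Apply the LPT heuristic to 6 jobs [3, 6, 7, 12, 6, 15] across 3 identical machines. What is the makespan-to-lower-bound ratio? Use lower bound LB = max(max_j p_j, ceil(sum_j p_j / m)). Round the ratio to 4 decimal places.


LPT order: [15, 12, 7, 6, 6, 3]
Machine loads after assignment: [15, 18, 16]
LPT makespan = 18
Lower bound = max(max_job, ceil(total/3)) = max(15, 17) = 17
Ratio = 18 / 17 = 1.0588

1.0588


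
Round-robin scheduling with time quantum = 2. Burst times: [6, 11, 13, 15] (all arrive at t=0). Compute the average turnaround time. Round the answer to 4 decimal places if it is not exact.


Time quantum = 2
Execution trace:
  J1 runs 2 units, time = 2
  J2 runs 2 units, time = 4
  J3 runs 2 units, time = 6
  J4 runs 2 units, time = 8
  J1 runs 2 units, time = 10
  J2 runs 2 units, time = 12
  J3 runs 2 units, time = 14
  J4 runs 2 units, time = 16
  J1 runs 2 units, time = 18
  J2 runs 2 units, time = 20
  J3 runs 2 units, time = 22
  J4 runs 2 units, time = 24
  J2 runs 2 units, time = 26
  J3 runs 2 units, time = 28
  J4 runs 2 units, time = 30
  J2 runs 2 units, time = 32
  J3 runs 2 units, time = 34
  J4 runs 2 units, time = 36
  J2 runs 1 units, time = 37
  J3 runs 2 units, time = 39
  J4 runs 2 units, time = 41
  J3 runs 1 units, time = 42
  J4 runs 2 units, time = 44
  J4 runs 1 units, time = 45
Finish times: [18, 37, 42, 45]
Average turnaround = 142/4 = 35.5

35.5


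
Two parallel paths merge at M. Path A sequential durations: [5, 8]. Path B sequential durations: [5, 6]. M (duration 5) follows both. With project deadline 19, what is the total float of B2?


Forward pass: ES(B2) = sum of predecessors on chain B = 5
EF = ES + duration = 5 + 6 = 11
Backward pass: LF(M) = deadline = 19; LS(M) = 19 - 5 = 14
LF(B2) = LS(M) - sum(successors on chain B) = 14 - 0 = 14
LS = LF - duration = 14 - 6 = 8
Total float = LS - ES = 8 - 5 = 3

3


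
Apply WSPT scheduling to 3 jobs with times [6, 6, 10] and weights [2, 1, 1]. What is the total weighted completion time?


Compute p/w ratios and sort ascending (WSPT): [(6, 2), (6, 1), (10, 1)]
Compute weighted completion times:
  Job (p=6,w=2): C=6, w*C=2*6=12
  Job (p=6,w=1): C=12, w*C=1*12=12
  Job (p=10,w=1): C=22, w*C=1*22=22
Total weighted completion time = 46

46


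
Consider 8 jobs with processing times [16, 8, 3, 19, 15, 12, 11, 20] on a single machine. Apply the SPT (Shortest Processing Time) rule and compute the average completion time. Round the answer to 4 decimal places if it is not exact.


Sort jobs by processing time (SPT order): [3, 8, 11, 12, 15, 16, 19, 20]
Compute completion times sequentially:
  Job 1: processing = 3, completes at 3
  Job 2: processing = 8, completes at 11
  Job 3: processing = 11, completes at 22
  Job 4: processing = 12, completes at 34
  Job 5: processing = 15, completes at 49
  Job 6: processing = 16, completes at 65
  Job 7: processing = 19, completes at 84
  Job 8: processing = 20, completes at 104
Sum of completion times = 372
Average completion time = 372/8 = 46.5

46.5


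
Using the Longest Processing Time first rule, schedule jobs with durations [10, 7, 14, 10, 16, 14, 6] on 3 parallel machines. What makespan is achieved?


Sort jobs in decreasing order (LPT): [16, 14, 14, 10, 10, 7, 6]
Assign each job to the least loaded machine:
  Machine 1: jobs [16, 7, 6], load = 29
  Machine 2: jobs [14, 10], load = 24
  Machine 3: jobs [14, 10], load = 24
Makespan = max load = 29

29


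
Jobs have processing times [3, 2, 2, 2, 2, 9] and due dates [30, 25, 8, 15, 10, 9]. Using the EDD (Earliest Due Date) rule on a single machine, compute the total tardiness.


Sort by due date (EDD order): [(2, 8), (9, 9), (2, 10), (2, 15), (2, 25), (3, 30)]
Compute completion times and tardiness:
  Job 1: p=2, d=8, C=2, tardiness=max(0,2-8)=0
  Job 2: p=9, d=9, C=11, tardiness=max(0,11-9)=2
  Job 3: p=2, d=10, C=13, tardiness=max(0,13-10)=3
  Job 4: p=2, d=15, C=15, tardiness=max(0,15-15)=0
  Job 5: p=2, d=25, C=17, tardiness=max(0,17-25)=0
  Job 6: p=3, d=30, C=20, tardiness=max(0,20-30)=0
Total tardiness = 5

5


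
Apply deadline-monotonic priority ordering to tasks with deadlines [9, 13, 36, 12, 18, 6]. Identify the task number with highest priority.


Sort tasks by relative deadline (ascending):
  Task 6: deadline = 6
  Task 1: deadline = 9
  Task 4: deadline = 12
  Task 2: deadline = 13
  Task 5: deadline = 18
  Task 3: deadline = 36
Priority order (highest first): [6, 1, 4, 2, 5, 3]
Highest priority task = 6

6


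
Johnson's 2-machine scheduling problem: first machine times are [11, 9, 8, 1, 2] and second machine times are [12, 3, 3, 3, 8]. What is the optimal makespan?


Apply Johnson's rule:
  Group 1 (a <= b): [(4, 1, 3), (5, 2, 8), (1, 11, 12)]
  Group 2 (a > b): [(2, 9, 3), (3, 8, 3)]
Optimal job order: [4, 5, 1, 2, 3]
Schedule:
  Job 4: M1 done at 1, M2 done at 4
  Job 5: M1 done at 3, M2 done at 12
  Job 1: M1 done at 14, M2 done at 26
  Job 2: M1 done at 23, M2 done at 29
  Job 3: M1 done at 31, M2 done at 34
Makespan = 34

34


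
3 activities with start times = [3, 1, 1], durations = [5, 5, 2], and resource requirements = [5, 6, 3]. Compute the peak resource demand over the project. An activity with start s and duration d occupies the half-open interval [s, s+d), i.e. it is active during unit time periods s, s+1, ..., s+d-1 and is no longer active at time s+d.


Each activity i is active on [start_i, start_i + duration_i).
Compute total resource usage per time slot:
  t=0: active resources = [], total = 0
  t=1: active resources = [6, 3], total = 9
  t=2: active resources = [6, 3], total = 9
  t=3: active resources = [5, 6], total = 11
  t=4: active resources = [5, 6], total = 11
  t=5: active resources = [5, 6], total = 11
  t=6: active resources = [5], total = 5
  t=7: active resources = [5], total = 5
Peak resource demand = 11

11


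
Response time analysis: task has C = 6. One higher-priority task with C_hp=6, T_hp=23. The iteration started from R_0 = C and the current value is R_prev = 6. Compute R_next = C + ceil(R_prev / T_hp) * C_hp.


R_next = C + ceil(R_prev / T_hp) * C_hp
ceil(6 / 23) = ceil(0.2609) = 1
Interference = 1 * 6 = 6
R_next = 6 + 6 = 12

12


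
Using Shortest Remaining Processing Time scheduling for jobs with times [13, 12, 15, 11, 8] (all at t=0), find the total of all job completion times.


Since all jobs arrive at t=0, SRPT equals SPT ordering.
SPT order: [8, 11, 12, 13, 15]
Completion times:
  Job 1: p=8, C=8
  Job 2: p=11, C=19
  Job 3: p=12, C=31
  Job 4: p=13, C=44
  Job 5: p=15, C=59
Total completion time = 8 + 19 + 31 + 44 + 59 = 161

161


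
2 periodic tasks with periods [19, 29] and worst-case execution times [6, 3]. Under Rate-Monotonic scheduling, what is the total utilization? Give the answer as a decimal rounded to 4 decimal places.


Compute individual utilizations (exact fractions):
  Task 1: C/T = 6/19 (approx. 0.3158)
  Task 2: C/T = 3/29 (approx. 0.1034)
Total utilization U = 6/19 + 3/29 = 231/551
Rounded to 4 decimal places: U = 0.4192
RM (Liu & Layland) bound for 2 tasks = 0.828427; compare with U = 231/551 (approx. 0.419238)
U <= bound, so schedulable by RM sufficient condition.

0.4192


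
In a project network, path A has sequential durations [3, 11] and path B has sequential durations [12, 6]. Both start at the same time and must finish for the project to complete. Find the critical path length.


Path A total = 3 + 11 = 14
Path B total = 12 + 6 = 18
Critical path = longest path = max(14, 18) = 18

18


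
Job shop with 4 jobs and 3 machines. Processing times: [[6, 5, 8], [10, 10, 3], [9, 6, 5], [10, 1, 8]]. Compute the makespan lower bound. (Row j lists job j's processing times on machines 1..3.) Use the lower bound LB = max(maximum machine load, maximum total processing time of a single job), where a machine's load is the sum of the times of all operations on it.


Machine loads:
  Machine 1: 6 + 10 + 9 + 10 = 35
  Machine 2: 5 + 10 + 6 + 1 = 22
  Machine 3: 8 + 3 + 5 + 8 = 24
Max machine load = 35
Job totals:
  Job 1: 19
  Job 2: 23
  Job 3: 20
  Job 4: 19
Max job total = 23
Lower bound = max(35, 23) = 35

35


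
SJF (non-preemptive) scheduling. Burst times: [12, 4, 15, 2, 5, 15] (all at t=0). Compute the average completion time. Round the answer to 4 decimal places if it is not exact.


SJF order (ascending): [2, 4, 5, 12, 15, 15]
Completion times:
  Job 1: burst=2, C=2
  Job 2: burst=4, C=6
  Job 3: burst=5, C=11
  Job 4: burst=12, C=23
  Job 5: burst=15, C=38
  Job 6: burst=15, C=53
Average completion = 133/6 = 22.1667

22.1667


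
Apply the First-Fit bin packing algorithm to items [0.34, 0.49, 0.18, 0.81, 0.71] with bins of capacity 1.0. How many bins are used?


Place items sequentially using First-Fit:
  Item 0.34 -> new Bin 1
  Item 0.49 -> Bin 1 (now 0.83)
  Item 0.18 -> new Bin 2
  Item 0.81 -> Bin 2 (now 0.99)
  Item 0.71 -> new Bin 3
Total bins used = 3

3


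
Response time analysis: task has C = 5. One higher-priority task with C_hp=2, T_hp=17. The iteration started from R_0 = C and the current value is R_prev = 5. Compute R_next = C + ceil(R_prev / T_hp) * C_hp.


R_next = C + ceil(R_prev / T_hp) * C_hp
ceil(5 / 17) = ceil(0.2941) = 1
Interference = 1 * 2 = 2
R_next = 5 + 2 = 7

7


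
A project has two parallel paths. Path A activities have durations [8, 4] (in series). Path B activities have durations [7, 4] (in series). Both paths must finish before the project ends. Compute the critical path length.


Path A total = 8 + 4 = 12
Path B total = 7 + 4 = 11
Critical path = longest path = max(12, 11) = 12

12


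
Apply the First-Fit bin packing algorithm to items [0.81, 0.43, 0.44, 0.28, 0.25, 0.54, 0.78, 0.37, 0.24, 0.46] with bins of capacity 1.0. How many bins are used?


Place items sequentially using First-Fit:
  Item 0.81 -> new Bin 1
  Item 0.43 -> new Bin 2
  Item 0.44 -> Bin 2 (now 0.87)
  Item 0.28 -> new Bin 3
  Item 0.25 -> Bin 3 (now 0.53)
  Item 0.54 -> new Bin 4
  Item 0.78 -> new Bin 5
  Item 0.37 -> Bin 3 (now 0.9)
  Item 0.24 -> Bin 4 (now 0.78)
  Item 0.46 -> new Bin 6
Total bins used = 6

6


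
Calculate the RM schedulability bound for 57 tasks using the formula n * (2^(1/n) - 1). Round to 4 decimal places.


Compute 2^(1/57) = 1.0122347161
Subtract 1: 1.0122347161 - 1 = 0.0122347161
Multiply by n: 57 * 0.0122347161 = 0.6973788177
Round to 4 dp: 0.6974

0.6974


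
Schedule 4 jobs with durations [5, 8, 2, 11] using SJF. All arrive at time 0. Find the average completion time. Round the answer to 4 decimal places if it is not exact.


SJF order (ascending): [2, 5, 8, 11]
Completion times:
  Job 1: burst=2, C=2
  Job 2: burst=5, C=7
  Job 3: burst=8, C=15
  Job 4: burst=11, C=26
Average completion = 50/4 = 12.5

12.5


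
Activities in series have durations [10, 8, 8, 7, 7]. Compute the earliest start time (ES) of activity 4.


Activity 4 starts after activities 1 through 3 complete.
Predecessor durations: [10, 8, 8]
ES = 10 + 8 + 8 = 26

26


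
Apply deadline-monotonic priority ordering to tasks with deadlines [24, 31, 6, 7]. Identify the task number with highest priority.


Sort tasks by relative deadline (ascending):
  Task 3: deadline = 6
  Task 4: deadline = 7
  Task 1: deadline = 24
  Task 2: deadline = 31
Priority order (highest first): [3, 4, 1, 2]
Highest priority task = 3

3


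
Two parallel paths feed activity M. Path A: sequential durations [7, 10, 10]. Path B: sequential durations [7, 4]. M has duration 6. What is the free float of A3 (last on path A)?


ES(A3) = sum of predecessors on chain A = 17
EF(A3) = ES + duration = 17 + 10 = 27
Successor of A3 is M. ES(M) = max(sum(A), sum(B)) = max(27, 11) = 27
Free float = ES(successor) - EF(current) = 27 - 27 = 0

0


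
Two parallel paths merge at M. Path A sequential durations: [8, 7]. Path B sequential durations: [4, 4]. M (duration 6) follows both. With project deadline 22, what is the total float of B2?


Forward pass: ES(B2) = sum of predecessors on chain B = 4
EF = ES + duration = 4 + 4 = 8
Backward pass: LF(M) = deadline = 22; LS(M) = 22 - 6 = 16
LF(B2) = LS(M) - sum(successors on chain B) = 16 - 0 = 16
LS = LF - duration = 16 - 4 = 12
Total float = LS - ES = 12 - 4 = 8

8


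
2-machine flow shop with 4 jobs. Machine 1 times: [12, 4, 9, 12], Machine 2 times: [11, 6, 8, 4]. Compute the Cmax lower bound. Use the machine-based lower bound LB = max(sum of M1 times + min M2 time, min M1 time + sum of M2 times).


LB1 = sum(M1 times) + min(M2 times) = 37 + 4 = 41
LB2 = min(M1 times) + sum(M2 times) = 4 + 29 = 33
Lower bound = max(LB1, LB2) = max(41, 33) = 41

41


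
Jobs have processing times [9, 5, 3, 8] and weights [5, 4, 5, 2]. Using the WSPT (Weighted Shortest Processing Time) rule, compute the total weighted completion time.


Compute p/w ratios and sort ascending (WSPT): [(3, 5), (5, 4), (9, 5), (8, 2)]
Compute weighted completion times:
  Job (p=3,w=5): C=3, w*C=5*3=15
  Job (p=5,w=4): C=8, w*C=4*8=32
  Job (p=9,w=5): C=17, w*C=5*17=85
  Job (p=8,w=2): C=25, w*C=2*25=50
Total weighted completion time = 182

182


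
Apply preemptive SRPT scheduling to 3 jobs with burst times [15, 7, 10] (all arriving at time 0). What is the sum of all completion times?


Since all jobs arrive at t=0, SRPT equals SPT ordering.
SPT order: [7, 10, 15]
Completion times:
  Job 1: p=7, C=7
  Job 2: p=10, C=17
  Job 3: p=15, C=32
Total completion time = 7 + 17 + 32 = 56

56


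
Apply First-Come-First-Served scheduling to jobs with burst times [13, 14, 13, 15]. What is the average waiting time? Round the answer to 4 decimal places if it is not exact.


FCFS order (as given): [13, 14, 13, 15]
Waiting times:
  Job 1: wait = 0
  Job 2: wait = 13
  Job 3: wait = 27
  Job 4: wait = 40
Sum of waiting times = 80
Average waiting time = 80/4 = 20.0

20.0


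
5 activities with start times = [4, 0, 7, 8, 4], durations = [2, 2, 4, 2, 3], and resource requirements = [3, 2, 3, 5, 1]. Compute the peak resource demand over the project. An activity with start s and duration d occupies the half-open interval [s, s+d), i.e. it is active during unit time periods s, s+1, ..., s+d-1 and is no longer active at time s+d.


Each activity i is active on [start_i, start_i + duration_i).
Compute total resource usage per time slot:
  t=0: active resources = [2], total = 2
  t=1: active resources = [2], total = 2
  t=2: active resources = [], total = 0
  t=3: active resources = [], total = 0
  t=4: active resources = [3, 1], total = 4
  t=5: active resources = [3, 1], total = 4
  t=6: active resources = [1], total = 1
  t=7: active resources = [3], total = 3
  t=8: active resources = [3, 5], total = 8
  t=9: active resources = [3, 5], total = 8
  t=10: active resources = [3], total = 3
Peak resource demand = 8

8
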